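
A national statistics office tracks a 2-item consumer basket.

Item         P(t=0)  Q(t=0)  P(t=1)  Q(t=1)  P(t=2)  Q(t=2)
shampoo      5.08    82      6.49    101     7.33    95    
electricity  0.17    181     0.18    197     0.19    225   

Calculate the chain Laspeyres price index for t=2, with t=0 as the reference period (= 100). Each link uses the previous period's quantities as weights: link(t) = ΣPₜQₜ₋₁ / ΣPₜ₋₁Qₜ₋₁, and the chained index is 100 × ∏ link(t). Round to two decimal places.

Link t=0→t=1:
ΣP(t=1)Q(t=0) = 6.49×82 + 0.18×181 = 532.18 + 32.58 = 564.76
ΣP(t=0)Q(t=0) = 5.08×82 + 0.17×181 = 416.56 + 30.77 = 447.33
link = 564.76/447.33 = 1.262513
Link t=1→t=2:
ΣP(t=2)Q(t=1) = 7.33×101 + 0.19×197 = 740.33 + 37.43 = 777.76
ΣP(t=1)Q(t=1) = 6.49×101 + 0.18×197 = 655.49 + 35.46 = 690.95
link = 777.76/690.95 = 1.125639
Chained index = 100 × 1.262513 × 1.125639 = 142.1134

142.11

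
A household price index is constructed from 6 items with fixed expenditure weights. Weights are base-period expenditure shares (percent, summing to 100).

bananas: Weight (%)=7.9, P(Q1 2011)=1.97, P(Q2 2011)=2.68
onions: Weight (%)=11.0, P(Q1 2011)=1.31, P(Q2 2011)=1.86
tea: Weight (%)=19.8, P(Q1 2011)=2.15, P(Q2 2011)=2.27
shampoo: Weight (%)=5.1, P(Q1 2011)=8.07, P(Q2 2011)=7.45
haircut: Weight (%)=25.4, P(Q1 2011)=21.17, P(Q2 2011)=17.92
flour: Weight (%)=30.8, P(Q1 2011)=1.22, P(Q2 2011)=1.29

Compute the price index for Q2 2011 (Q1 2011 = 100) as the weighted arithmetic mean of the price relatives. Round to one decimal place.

bananas: 7.9 × (2.68/1.97) = 7.9 × 1.360406 = 10.7472
onions: 11.0 × (1.86/1.31) = 11.0 × 1.419847 = 15.6183
tea: 19.8 × (2.27/2.15) = 19.8 × 1.055814 = 20.9051
shampoo: 5.1 × (7.45/8.07) = 5.1 × 0.923172 = 4.7082
haircut: 25.4 × (17.92/21.17) = 25.4 × 0.846481 = 21.5006
flour: 30.8 × (1.29/1.22) = 30.8 × 1.057377 = 32.5672
Index = Σ wᵢ·(p₁ᵢ/p₀ᵢ) = 10.7472 + 15.6183 + 20.9051 + 4.7082 + 21.5006 + 32.5672 = 106.0467

106.0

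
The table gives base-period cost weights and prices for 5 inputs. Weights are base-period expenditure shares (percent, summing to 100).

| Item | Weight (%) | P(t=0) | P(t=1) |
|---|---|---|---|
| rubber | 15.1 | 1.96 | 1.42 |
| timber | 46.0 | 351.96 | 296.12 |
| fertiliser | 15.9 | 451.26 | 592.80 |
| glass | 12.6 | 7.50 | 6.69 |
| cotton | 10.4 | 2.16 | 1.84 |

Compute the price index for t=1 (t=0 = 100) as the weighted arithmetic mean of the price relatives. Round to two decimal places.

90.63

rubber: 15.1 × (1.42/1.96) = 15.1 × 0.724490 = 10.9398
timber: 46.0 × (296.12/351.96) = 46.0 × 0.841346 = 38.7019
fertiliser: 15.9 × (592.80/451.26) = 15.9 × 1.313655 = 20.8871
glass: 12.6 × (6.69/7.50) = 12.6 × 0.892000 = 11.2392
cotton: 10.4 × (1.84/2.16) = 10.4 × 0.851852 = 8.8593
Index = Σ wᵢ·(p₁ᵢ/p₀ᵢ) = 10.9398 + 38.7019 + 20.8871 + 11.2392 + 8.8593 = 90.6273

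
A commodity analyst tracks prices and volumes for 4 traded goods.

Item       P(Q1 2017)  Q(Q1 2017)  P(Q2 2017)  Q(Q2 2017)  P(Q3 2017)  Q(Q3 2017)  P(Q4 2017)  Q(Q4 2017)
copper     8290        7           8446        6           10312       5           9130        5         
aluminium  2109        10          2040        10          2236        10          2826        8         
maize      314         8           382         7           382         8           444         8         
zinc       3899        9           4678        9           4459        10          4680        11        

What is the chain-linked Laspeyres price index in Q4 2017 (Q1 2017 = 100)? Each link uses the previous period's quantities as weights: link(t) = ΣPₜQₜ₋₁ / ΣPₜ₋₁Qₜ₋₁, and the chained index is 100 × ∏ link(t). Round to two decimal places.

Link Q1 2017→Q2 2017:
ΣP(Q2 2017)Q(Q1 2017) = 8446×7 + 2040×10 + 382×8 + 4678×9 = 59122 + 20400 + 3056 + 42102 = 124680
ΣP(Q1 2017)Q(Q1 2017) = 8290×7 + 2109×10 + 314×8 + 3899×9 = 58030 + 21090 + 2512 + 35091 = 116723
link = 124680/116723 = 1.068170
Link Q2 2017→Q3 2017:
ΣP(Q3 2017)Q(Q2 2017) = 10312×6 + 2236×10 + 382×7 + 4459×9 = 61872 + 22360 + 2674 + 40131 = 127037
ΣP(Q2 2017)Q(Q2 2017) = 8446×6 + 2040×10 + 382×7 + 4678×9 = 50676 + 20400 + 2674 + 42102 = 115852
link = 127037/115852 = 1.096546
Link Q3 2017→Q4 2017:
ΣP(Q4 2017)Q(Q3 2017) = 9130×5 + 2826×10 + 444×8 + 4680×10 = 45650 + 28260 + 3552 + 46800 = 124262
ΣP(Q3 2017)Q(Q3 2017) = 10312×5 + 2236×10 + 382×8 + 4459×10 = 51560 + 22360 + 3056 + 44590 = 121566
link = 124262/121566 = 1.022177
Chained index = 100 × 1.068170 × 1.096546 × 1.022177 = 119.7273

119.73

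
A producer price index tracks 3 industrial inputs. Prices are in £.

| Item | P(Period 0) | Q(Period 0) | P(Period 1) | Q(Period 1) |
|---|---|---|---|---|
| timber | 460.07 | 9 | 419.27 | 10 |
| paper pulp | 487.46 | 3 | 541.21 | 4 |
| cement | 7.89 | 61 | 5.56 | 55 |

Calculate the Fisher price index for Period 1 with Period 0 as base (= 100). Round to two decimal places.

Laspeyres component (base-period weights):
ΣP(Period 1)Q(Period 0) = 419.27×9 + 541.21×3 + 5.56×61 = 3773.43 + 1623.63 + 339.16 = 5736.22
ΣP(Period 0)Q(Period 0) = 460.07×9 + 487.46×3 + 7.89×61 = 4140.63 + 1462.38 + 481.29 = 6084.3
L = 5736.22 / 6084.3 × 100 = 94.2790
Paasche component (current-period weights):
ΣP(Period 1)Q(Period 1) = 419.27×10 + 541.21×4 + 5.56×55 = 4192.7 + 2164.84 + 305.8 = 6663.34
ΣP(Period 0)Q(Period 1) = 460.07×10 + 487.46×4 + 7.89×55 = 4600.7 + 1949.84 + 433.95 = 6984.49
P = 6663.34 / 6984.49 × 100 = 95.4020
Fisher = √(L × P) = √(94.2790 × 95.4020) = 94.8388

94.84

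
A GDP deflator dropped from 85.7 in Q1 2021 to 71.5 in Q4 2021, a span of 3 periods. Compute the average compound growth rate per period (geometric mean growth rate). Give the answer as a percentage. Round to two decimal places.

-5.86%

Growth factor = (71.5/85.7)^(1/3) = (0.834306)^(1/3) = 0.941402
Growth rate = 0.941402 − 1 = -0.058598 = -5.8598%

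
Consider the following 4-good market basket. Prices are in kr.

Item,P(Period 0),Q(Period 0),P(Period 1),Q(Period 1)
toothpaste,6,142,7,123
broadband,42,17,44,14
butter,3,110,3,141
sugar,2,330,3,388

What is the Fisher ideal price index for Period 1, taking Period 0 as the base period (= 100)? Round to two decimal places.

120.57

Laspeyres component (base-period weights):
ΣP(Period 1)Q(Period 0) = 7×142 + 44×17 + 3×110 + 3×330 = 994 + 748 + 330 + 990 = 3062
ΣP(Period 0)Q(Period 0) = 6×142 + 42×17 + 3×110 + 2×330 = 852 + 714 + 330 + 660 = 2556
L = 3062 / 2556 × 100 = 119.7966
Paasche component (current-period weights):
ΣP(Period 1)Q(Period 1) = 7×123 + 44×14 + 3×141 + 3×388 = 861 + 616 + 423 + 1164 = 3064
ΣP(Period 0)Q(Period 1) = 6×123 + 42×14 + 3×141 + 2×388 = 738 + 588 + 423 + 776 = 2525
P = 3064 / 2525 × 100 = 121.3465
Fisher = √(L × P) = √(119.7966 × 121.3465) = 120.5691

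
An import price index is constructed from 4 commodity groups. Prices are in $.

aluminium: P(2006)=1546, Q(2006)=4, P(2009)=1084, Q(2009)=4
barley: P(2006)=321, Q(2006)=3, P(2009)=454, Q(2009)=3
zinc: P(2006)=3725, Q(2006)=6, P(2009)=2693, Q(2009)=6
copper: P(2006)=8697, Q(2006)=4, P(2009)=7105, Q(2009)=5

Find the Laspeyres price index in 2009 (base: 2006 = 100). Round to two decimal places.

Laspeyres price index uses base-period quantities as weights.
ΣP(2009)·Q(2006) = 1084×4 + 454×3 + 2693×6 + 7105×4 = 4336 + 1362 + 16158 + 28420 = 50276
ΣP(2006)·Q(2006) = 1546×4 + 321×3 + 3725×6 + 8697×4 = 6184 + 963 + 22350 + 34788 = 64285
Index = 50276 / 64285 × 100 = 78.2080

78.21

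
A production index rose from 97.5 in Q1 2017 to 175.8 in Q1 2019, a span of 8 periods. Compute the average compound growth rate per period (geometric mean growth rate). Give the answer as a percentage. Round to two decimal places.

7.65%

Growth factor = (175.8/97.5)^(1/8) = (1.803077)^(1/8) = 1.076470
Growth rate = 1.076470 − 1 = 0.076470 = 7.6470%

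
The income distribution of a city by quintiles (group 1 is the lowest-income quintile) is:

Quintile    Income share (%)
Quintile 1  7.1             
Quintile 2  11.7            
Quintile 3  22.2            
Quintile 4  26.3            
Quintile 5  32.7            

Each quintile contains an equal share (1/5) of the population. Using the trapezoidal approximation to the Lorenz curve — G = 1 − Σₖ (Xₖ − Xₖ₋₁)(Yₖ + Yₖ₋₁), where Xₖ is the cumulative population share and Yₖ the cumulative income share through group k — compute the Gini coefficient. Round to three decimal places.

Cumulative income shares Yₖ: 0.0710, 0.1880, 0.4100, 0.6730, 1.0000
Σ (Xₖ−Xₖ₋₁)(Yₖ+Yₖ₋₁) = (1/5)(0.0710+0.0000) + (1/5)(0.1880+0.0710) + (1/5)(0.4100+0.1880) + (1/5)(0.6730+0.4100) + (1/5)(1.0000+0.6730)
  = 0.0142 + 0.0518 + 0.1196 + 0.2166 + 0.3346 = 0.7368
G = 1 − 0.7368 = 0.2632

0.263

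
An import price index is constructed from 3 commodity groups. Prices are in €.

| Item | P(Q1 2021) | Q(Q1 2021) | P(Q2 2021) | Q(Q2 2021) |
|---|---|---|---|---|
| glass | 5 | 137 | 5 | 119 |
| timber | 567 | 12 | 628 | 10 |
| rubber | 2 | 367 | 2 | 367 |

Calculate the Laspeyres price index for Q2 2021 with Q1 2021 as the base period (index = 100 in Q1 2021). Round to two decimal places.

Laspeyres price index uses base-period quantities as weights.
ΣP(Q2 2021)·Q(Q1 2021) = 5×137 + 628×12 + 2×367 = 685 + 7536 + 734 = 8955
ΣP(Q1 2021)·Q(Q1 2021) = 5×137 + 567×12 + 2×367 = 685 + 6804 + 734 = 8223
Index = 8955 / 8223 × 100 = 108.9019

108.90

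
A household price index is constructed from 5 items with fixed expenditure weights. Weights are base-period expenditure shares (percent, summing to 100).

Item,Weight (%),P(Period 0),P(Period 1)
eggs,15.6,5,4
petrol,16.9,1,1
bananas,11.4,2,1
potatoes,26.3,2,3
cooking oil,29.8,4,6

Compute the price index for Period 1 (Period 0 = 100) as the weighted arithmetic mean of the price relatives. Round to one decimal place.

119.2

eggs: 15.6 × (4/5) = 15.6 × 0.800000 = 12.4800
petrol: 16.9 × (1/1) = 16.9 × 1.000000 = 16.9000
bananas: 11.4 × (1/2) = 11.4 × 0.500000 = 5.7000
potatoes: 26.3 × (3/2) = 26.3 × 1.500000 = 39.4500
cooking oil: 29.8 × (6/4) = 29.8 × 1.500000 = 44.7000
Index = Σ wᵢ·(p₁ᵢ/p₀ᵢ) = 12.4800 + 16.9000 + 5.7000 + 39.4500 + 44.7000 = 119.2300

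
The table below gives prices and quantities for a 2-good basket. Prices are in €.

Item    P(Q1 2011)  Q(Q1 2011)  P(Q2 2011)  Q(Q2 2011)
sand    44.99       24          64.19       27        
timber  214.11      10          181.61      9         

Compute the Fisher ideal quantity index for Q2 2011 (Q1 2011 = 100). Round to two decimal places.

98.92

Laspeyres component (base-period weights):
ΣP(Q1 2011)Q(Q2 2011) = 44.99×27 + 214.11×9 = 1214.73 + 1926.99 = 3141.72
ΣP(Q1 2011)Q(Q1 2011) = 44.99×24 + 214.11×10 = 1079.76 + 2141.1 = 3220.86
L = 3141.72 / 3220.86 × 100 = 97.5429
Paasche component (current-period weights):
ΣP(Q2 2011)Q(Q2 2011) = 64.19×27 + 181.61×9 = 1733.13 + 1634.49 = 3367.62
ΣP(Q2 2011)Q(Q1 2011) = 64.19×24 + 181.61×10 = 1540.56 + 1816.1 = 3356.66
P = 3367.62 / 3356.66 × 100 = 100.3265
Fisher = √(L × P) = √(97.5429 × 100.3265) = 98.9249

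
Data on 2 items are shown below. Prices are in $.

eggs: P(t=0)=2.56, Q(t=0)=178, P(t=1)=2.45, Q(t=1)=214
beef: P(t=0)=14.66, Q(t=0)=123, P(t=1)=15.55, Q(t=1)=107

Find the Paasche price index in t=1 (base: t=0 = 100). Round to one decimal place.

103.4

Paasche price index uses current-period quantities as weights.
ΣP(t=1)·Q(t=1) = 2.45×214 + 15.55×107 = 524.3 + 1663.85 = 2188.15
ΣP(t=0)·Q(t=1) = 2.56×214 + 14.66×107 = 547.84 + 1568.62 = 2116.46
Index = 2188.15 / 2116.46 × 100 = 103.3873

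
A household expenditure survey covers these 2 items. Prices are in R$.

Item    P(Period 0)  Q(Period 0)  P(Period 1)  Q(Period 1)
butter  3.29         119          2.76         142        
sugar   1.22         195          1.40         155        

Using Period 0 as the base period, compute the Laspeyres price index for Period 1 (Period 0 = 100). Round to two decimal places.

Laspeyres price index uses base-period quantities as weights.
ΣP(Period 1)·Q(Period 0) = 2.76×119 + 1.40×195 = 328.44 + 273 = 601.44
ΣP(Period 0)·Q(Period 0) = 3.29×119 + 1.22×195 = 391.51 + 237.9 = 629.41
Index = 601.44 / 629.41 × 100 = 95.5562

95.56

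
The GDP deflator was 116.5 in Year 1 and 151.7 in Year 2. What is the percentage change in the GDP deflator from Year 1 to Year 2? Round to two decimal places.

Change = (151.7 − 116.5) / 116.5 × 100
       = 35.2 / 116.5 × 100 = 30.2146%

30.21%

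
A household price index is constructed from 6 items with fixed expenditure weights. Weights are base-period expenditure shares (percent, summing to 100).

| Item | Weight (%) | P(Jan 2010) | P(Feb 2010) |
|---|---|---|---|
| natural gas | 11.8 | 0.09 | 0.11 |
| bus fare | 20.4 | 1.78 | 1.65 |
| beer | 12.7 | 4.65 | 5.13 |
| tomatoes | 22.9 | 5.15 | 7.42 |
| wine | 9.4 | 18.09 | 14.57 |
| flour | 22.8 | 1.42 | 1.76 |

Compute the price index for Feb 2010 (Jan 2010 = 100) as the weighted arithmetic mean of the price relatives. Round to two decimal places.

natural gas: 11.8 × (0.11/0.09) = 11.8 × 1.222222 = 14.4222
bus fare: 20.4 × (1.65/1.78) = 20.4 × 0.926966 = 18.9101
beer: 12.7 × (5.13/4.65) = 12.7 × 1.103226 = 14.0110
tomatoes: 22.9 × (7.42/5.15) = 22.9 × 1.440777 = 32.9938
wine: 9.4 × (14.57/18.09) = 9.4 × 0.805417 = 7.5709
flour: 22.8 × (1.76/1.42) = 22.8 × 1.239437 = 28.2592
Index = Σ wᵢ·(p₁ᵢ/p₀ᵢ) = 14.4222 + 18.9101 + 14.0110 + 32.9938 + 7.5709 + 28.2592 = 116.1672

116.17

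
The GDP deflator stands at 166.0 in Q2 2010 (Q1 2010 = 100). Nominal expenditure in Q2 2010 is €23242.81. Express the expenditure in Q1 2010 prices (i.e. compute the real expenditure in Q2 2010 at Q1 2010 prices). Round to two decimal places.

14001.69

Real = Nominal ÷ (Index/100) = 23242.81 ÷ (166.0/100)
     = 23242.81 ÷ 1.660 = 14001.6928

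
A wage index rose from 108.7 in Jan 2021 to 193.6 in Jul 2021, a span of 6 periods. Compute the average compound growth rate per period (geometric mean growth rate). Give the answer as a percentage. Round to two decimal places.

Growth factor = (193.6/108.7)^(1/6) = (1.781049)^(1/6) = 1.100980
Growth rate = 1.100980 − 1 = 0.100980 = 10.0980%

10.10%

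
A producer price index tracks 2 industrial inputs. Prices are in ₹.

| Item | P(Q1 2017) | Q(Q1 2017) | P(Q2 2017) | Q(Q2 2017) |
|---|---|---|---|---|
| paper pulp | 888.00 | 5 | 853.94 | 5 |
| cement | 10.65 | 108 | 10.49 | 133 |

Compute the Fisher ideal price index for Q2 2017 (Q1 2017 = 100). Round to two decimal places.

Laspeyres component (base-period weights):
ΣP(Q2 2017)Q(Q1 2017) = 853.94×5 + 10.49×108 = 4269.7 + 1132.92 = 5402.62
ΣP(Q1 2017)Q(Q1 2017) = 888.00×5 + 10.65×108 = 4440 + 1150.2 = 5590.2
L = 5402.62 / 5590.2 × 100 = 96.6445
Paasche component (current-period weights):
ΣP(Q2 2017)Q(Q2 2017) = 853.94×5 + 10.49×133 = 4269.7 + 1395.17 = 5664.87
ΣP(Q1 2017)Q(Q2 2017) = 888.00×5 + 10.65×133 = 4440 + 1416.45 = 5856.45
P = 5664.87 / 5856.45 × 100 = 96.7287
Fisher = √(L × P) = √(96.6445 × 96.7287) = 96.6866

96.69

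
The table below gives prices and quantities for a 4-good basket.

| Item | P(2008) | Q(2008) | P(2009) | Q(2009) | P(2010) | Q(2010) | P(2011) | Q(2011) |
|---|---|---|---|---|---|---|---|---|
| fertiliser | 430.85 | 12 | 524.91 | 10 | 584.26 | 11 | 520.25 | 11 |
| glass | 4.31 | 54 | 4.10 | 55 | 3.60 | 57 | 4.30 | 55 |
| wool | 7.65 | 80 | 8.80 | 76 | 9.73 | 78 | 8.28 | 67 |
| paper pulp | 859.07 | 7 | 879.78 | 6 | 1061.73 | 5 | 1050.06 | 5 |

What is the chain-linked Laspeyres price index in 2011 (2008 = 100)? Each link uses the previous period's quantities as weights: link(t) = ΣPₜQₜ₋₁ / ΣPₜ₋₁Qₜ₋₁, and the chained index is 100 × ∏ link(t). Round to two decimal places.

119.67

Link 2008→2009:
ΣP(2009)Q(2008) = 524.91×12 + 4.10×54 + 8.80×80 + 879.78×7 = 6298.92 + 221.4 + 704 + 6158.46 = 13382.78
ΣP(2008)Q(2008) = 430.85×12 + 4.31×54 + 7.65×80 + 859.07×7 = 5170.2 + 232.74 + 612 + 6013.49 = 12028.43
link = 13382.78/12028.43 = 1.112596
Link 2009→2010:
ΣP(2010)Q(2009) = 584.26×10 + 3.60×55 + 9.73×76 + 1061.73×6 = 5842.6 + 198 + 739.48 + 6370.38 = 13150.46
ΣP(2009)Q(2009) = 524.91×10 + 4.10×55 + 8.80×76 + 879.78×6 = 5249.1 + 225.5 + 668.8 + 5278.68 = 11422.08
link = 13150.46/11422.08 = 1.151319
Link 2010→2011:
ΣP(2011)Q(2010) = 520.25×11 + 4.30×57 + 8.28×78 + 1050.06×5 = 5722.75 + 245.1 + 645.84 + 5250.3 = 11863.99
ΣP(2010)Q(2010) = 584.26×11 + 3.60×57 + 9.73×78 + 1061.73×5 = 6426.86 + 205.2 + 758.94 + 5308.65 = 12699.65
link = 11863.99/12699.65 = 0.934198
Chained index = 100 × 1.112596 × 1.151319 × 0.934198 = 119.6664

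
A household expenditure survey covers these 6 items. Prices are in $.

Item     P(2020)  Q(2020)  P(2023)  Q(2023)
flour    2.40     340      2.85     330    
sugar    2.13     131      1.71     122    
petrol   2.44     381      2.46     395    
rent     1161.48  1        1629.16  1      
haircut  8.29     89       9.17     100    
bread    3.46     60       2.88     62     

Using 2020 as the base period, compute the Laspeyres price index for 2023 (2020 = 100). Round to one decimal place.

Laspeyres price index uses base-period quantities as weights.
ΣP(2023)·Q(2020) = 2.85×340 + 1.71×131 + 2.46×381 + 1629.16×1 + 9.17×89 + 2.88×60 = 969 + 224.01 + 937.26 + 1629.16 + 816.13 + 172.8 = 4748.36
ΣP(2020)·Q(2020) = 2.40×340 + 2.13×131 + 2.44×381 + 1161.48×1 + 8.29×89 + 3.46×60 = 816 + 279.03 + 929.64 + 1161.48 + 737.81 + 207.6 = 4131.56
Index = 4748.36 / 4131.56 × 100 = 114.9290

114.9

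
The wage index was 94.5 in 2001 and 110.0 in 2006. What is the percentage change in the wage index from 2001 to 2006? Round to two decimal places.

16.40%

Change = (110.0 − 94.5) / 94.5 × 100
       = 15.5 / 94.5 × 100 = 16.4021%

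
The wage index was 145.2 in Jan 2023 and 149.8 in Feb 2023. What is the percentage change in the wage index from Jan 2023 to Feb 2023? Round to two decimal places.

3.17%

Change = (149.8 − 145.2) / 145.2 × 100
       = 4.6 / 145.2 × 100 = 3.1680%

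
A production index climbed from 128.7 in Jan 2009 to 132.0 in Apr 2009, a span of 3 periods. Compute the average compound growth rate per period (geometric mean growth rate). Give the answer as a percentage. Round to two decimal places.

0.85%

Growth factor = (132.0/128.7)^(1/3) = (1.025641)^(1/3) = 1.008475
Growth rate = 1.008475 − 1 = 0.008475 = 0.8475%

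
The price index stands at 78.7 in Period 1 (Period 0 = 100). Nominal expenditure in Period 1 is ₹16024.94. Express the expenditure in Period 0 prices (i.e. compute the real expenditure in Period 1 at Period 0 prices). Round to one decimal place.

20362.1

Real = Nominal ÷ (Index/100) = 16024.94 ÷ (78.7/100)
     = 16024.94 ÷ 0.787 = 20362.0584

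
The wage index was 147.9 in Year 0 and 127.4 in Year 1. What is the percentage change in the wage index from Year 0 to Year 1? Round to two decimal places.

-13.86%

Change = (127.4 − 147.9) / 147.9 × 100
       = -20.5 / 147.9 × 100 = -13.8607%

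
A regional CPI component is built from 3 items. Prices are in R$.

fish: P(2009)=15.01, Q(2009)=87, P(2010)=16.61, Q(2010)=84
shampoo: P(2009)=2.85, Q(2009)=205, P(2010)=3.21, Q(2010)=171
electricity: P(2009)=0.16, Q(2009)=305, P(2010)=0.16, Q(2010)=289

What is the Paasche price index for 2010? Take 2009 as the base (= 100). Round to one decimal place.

Paasche price index uses current-period quantities as weights.
ΣP(2010)·Q(2010) = 16.61×84 + 3.21×171 + 0.16×289 = 1395.24 + 548.91 + 46.24 = 1990.39
ΣP(2009)·Q(2010) = 15.01×84 + 2.85×171 + 0.16×289 = 1260.84 + 487.35 + 46.24 = 1794.43
Index = 1990.39 / 1794.43 × 100 = 110.9205

110.9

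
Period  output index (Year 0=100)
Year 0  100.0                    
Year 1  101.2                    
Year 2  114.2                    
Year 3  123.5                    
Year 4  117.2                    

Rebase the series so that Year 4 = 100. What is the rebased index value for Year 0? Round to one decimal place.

85.3

Rebased(Year 0) = 100.0 / 117.2 × 100 = 85.3242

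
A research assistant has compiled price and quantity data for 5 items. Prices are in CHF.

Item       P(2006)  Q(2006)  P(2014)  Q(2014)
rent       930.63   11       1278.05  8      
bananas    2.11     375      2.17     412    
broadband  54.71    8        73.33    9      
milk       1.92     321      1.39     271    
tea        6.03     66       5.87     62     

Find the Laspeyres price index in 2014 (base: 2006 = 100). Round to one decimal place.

Laspeyres price index uses base-period quantities as weights.
ΣP(2014)·Q(2006) = 1278.05×11 + 2.17×375 + 73.33×8 + 1.39×321 + 5.87×66 = 14058.55 + 813.75 + 586.64 + 446.19 + 387.42 = 16292.55
ΣP(2006)·Q(2006) = 930.63×11 + 2.11×375 + 54.71×8 + 1.92×321 + 6.03×66 = 10236.93 + 791.25 + 437.68 + 616.32 + 397.98 = 12480.16
Index = 16292.55 / 12480.16 × 100 = 130.5476

130.5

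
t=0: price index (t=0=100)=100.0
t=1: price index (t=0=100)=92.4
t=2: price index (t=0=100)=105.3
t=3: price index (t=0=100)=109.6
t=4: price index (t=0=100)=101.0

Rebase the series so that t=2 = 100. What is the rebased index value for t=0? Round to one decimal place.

95.0

Rebased(t=0) = 100.0 / 105.3 × 100 = 94.9668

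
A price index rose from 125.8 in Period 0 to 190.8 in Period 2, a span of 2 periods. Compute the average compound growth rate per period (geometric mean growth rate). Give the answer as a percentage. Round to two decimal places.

23.15%

Growth factor = (190.8/125.8)^(1/2) = (1.516693)^(1/2) = 1.231541
Growth rate = 1.231541 − 1 = 0.231541 = 23.1541%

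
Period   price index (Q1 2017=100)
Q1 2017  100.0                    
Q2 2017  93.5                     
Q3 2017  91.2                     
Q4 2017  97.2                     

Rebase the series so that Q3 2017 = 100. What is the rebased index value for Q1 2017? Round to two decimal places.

Rebased(Q1 2017) = 100.0 / 91.2 × 100 = 109.6491

109.65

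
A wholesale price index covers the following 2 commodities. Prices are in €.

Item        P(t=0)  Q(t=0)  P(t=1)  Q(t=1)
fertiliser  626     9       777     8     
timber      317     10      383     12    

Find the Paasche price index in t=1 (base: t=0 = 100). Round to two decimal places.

122.70

Paasche price index uses current-period quantities as weights.
ΣP(t=1)·Q(t=1) = 777×8 + 383×12 = 6216 + 4596 = 10812
ΣP(t=0)·Q(t=1) = 626×8 + 317×12 = 5008 + 3804 = 8812
Index = 10812 / 8812 × 100 = 122.6963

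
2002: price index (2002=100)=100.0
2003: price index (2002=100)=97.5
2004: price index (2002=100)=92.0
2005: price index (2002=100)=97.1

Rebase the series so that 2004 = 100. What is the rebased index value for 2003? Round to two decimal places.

Rebased(2003) = 97.5 / 92.0 × 100 = 105.9783

105.98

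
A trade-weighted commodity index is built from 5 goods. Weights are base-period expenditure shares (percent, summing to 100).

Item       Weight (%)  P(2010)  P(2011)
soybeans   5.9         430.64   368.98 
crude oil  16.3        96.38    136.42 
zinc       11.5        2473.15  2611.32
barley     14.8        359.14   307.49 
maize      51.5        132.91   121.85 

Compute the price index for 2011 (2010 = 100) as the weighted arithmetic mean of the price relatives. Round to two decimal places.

soybeans: 5.9 × (368.98/430.64) = 5.9 × 0.856818 = 5.0552
crude oil: 16.3 × (136.42/96.38) = 16.3 × 1.415439 = 23.0717
zinc: 11.5 × (2611.32/2473.15) = 11.5 × 1.055868 = 12.1425
barley: 14.8 × (307.49/359.14) = 14.8 × 0.856184 = 12.6715
maize: 51.5 × (121.85/132.91) = 51.5 × 0.916786 = 47.2145
Index = Σ wᵢ·(p₁ᵢ/p₀ᵢ) = 5.0552 + 23.0717 + 12.1425 + 12.6715 + 47.2145 = 100.1554

100.16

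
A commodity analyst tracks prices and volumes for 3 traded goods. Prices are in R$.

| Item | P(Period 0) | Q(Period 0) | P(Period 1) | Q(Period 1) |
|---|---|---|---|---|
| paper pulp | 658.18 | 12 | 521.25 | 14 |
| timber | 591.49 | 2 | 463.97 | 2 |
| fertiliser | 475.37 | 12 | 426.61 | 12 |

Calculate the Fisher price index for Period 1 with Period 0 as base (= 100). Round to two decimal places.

Laspeyres component (base-period weights):
ΣP(Period 1)Q(Period 0) = 521.25×12 + 463.97×2 + 426.61×12 = 6255 + 927.94 + 5119.32 = 12302.26
ΣP(Period 0)Q(Period 0) = 658.18×12 + 591.49×2 + 475.37×12 = 7898.16 + 1182.98 + 5704.44 = 14785.58
L = 12302.26 / 14785.58 × 100 = 83.2044
Paasche component (current-period weights):
ΣP(Period 1)Q(Period 1) = 521.25×14 + 463.97×2 + 426.61×12 = 7297.5 + 927.94 + 5119.32 = 13344.76
ΣP(Period 0)Q(Period 1) = 658.18×14 + 591.49×2 + 475.37×12 = 9214.52 + 1182.98 + 5704.44 = 16101.94
P = 13344.76 / 16101.94 × 100 = 82.8767
Fisher = √(L × P) = √(83.2044 × 82.8767) = 83.0404

83.04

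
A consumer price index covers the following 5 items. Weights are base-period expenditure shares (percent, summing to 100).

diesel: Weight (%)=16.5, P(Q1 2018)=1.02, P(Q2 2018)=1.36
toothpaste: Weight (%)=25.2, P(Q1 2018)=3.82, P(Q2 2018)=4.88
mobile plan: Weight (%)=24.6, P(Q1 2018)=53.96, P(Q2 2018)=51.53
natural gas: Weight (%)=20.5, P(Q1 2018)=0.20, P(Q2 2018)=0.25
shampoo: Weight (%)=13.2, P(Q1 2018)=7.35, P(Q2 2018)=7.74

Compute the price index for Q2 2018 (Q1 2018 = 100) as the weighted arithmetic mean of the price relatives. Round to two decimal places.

117.21

diesel: 16.5 × (1.36/1.02) = 16.5 × 1.333333 = 22.0000
toothpaste: 25.2 × (4.88/3.82) = 25.2 × 1.277487 = 32.1927
mobile plan: 24.6 × (51.53/53.96) = 24.6 × 0.954967 = 23.4922
natural gas: 20.5 × (0.25/0.20) = 20.5 × 1.250000 = 25.6250
shampoo: 13.2 × (7.74/7.35) = 13.2 × 1.053061 = 13.9004
Index = Σ wᵢ·(p₁ᵢ/p₀ᵢ) = 22.0000 + 32.1927 + 23.4922 + 25.6250 + 13.9004 = 117.2103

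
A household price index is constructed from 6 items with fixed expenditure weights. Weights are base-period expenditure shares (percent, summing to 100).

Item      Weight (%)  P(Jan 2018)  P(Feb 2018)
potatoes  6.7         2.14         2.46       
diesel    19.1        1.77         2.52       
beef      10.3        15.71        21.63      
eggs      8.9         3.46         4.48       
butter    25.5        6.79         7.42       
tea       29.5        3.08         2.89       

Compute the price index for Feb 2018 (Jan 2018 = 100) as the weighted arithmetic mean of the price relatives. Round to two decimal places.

potatoes: 6.7 × (2.46/2.14) = 6.7 × 1.149533 = 7.7019
diesel: 19.1 × (2.52/1.77) = 19.1 × 1.423729 = 27.1932
beef: 10.3 × (21.63/15.71) = 10.3 × 1.376830 = 14.1813
eggs: 8.9 × (4.48/3.46) = 8.9 × 1.294798 = 11.5237
butter: 25.5 × (7.42/6.79) = 25.5 × 1.092784 = 27.8660
tea: 29.5 × (2.89/3.08) = 29.5 × 0.938312 = 27.6802
Index = Σ wᵢ·(p₁ᵢ/p₀ᵢ) = 7.7019 + 27.1932 + 14.1813 + 11.5237 + 27.8660 + 27.6802 = 116.1463

116.15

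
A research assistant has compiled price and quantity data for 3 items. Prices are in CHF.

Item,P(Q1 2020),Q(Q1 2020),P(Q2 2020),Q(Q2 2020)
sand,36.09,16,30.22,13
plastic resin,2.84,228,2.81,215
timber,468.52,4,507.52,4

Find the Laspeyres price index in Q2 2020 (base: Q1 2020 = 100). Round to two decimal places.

101.78

Laspeyres price index uses base-period quantities as weights.
ΣP(Q2 2020)·Q(Q1 2020) = 30.22×16 + 2.81×228 + 507.52×4 = 483.52 + 640.68 + 2030.08 = 3154.28
ΣP(Q1 2020)·Q(Q1 2020) = 36.09×16 + 2.84×228 + 468.52×4 = 577.44 + 647.52 + 1874.08 = 3099.04
Index = 3154.28 / 3099.04 × 100 = 101.7825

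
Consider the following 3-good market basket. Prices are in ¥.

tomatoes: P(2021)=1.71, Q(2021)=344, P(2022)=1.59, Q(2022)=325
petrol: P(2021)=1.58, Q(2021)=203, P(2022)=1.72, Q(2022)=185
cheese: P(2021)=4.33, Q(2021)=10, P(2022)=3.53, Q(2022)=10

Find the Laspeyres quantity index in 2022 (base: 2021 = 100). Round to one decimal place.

93.6

Laspeyres quantity index uses base-period prices as weights.
ΣP(2021)·Q(2022) = 1.71×325 + 1.58×185 + 4.33×10 = 555.75 + 292.3 + 43.3 = 891.35
ΣP(2021)·Q(2021) = 1.71×344 + 1.58×203 + 4.33×10 = 588.24 + 320.74 + 43.3 = 952.28
Index = 891.35 / 952.28 × 100 = 93.6017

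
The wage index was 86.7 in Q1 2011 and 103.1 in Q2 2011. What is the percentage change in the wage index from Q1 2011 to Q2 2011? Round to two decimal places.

18.92%

Change = (103.1 − 86.7) / 86.7 × 100
       = 16.4 / 86.7 × 100 = 18.9158%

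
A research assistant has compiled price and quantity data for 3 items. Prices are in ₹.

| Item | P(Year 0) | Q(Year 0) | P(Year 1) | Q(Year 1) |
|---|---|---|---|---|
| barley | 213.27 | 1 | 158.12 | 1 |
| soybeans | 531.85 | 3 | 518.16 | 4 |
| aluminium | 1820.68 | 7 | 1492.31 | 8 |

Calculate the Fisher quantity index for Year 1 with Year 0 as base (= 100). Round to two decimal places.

116.35

Laspeyres component (base-period weights):
ΣP(Year 0)Q(Year 1) = 213.27×1 + 531.85×4 + 1820.68×8 = 213.27 + 2127.4 + 14565.44 = 16906.11
ΣP(Year 0)Q(Year 0) = 213.27×1 + 531.85×3 + 1820.68×7 = 213.27 + 1595.55 + 12744.76 = 14553.58
L = 16906.11 / 14553.58 × 100 = 116.1646
Paasche component (current-period weights):
ΣP(Year 1)Q(Year 1) = 158.12×1 + 518.16×4 + 1492.31×8 = 158.12 + 2072.64 + 11938.48 = 14169.24
ΣP(Year 1)Q(Year 0) = 158.12×1 + 518.16×3 + 1492.31×7 = 158.12 + 1554.48 + 10446.17 = 12158.77
P = 14169.24 / 12158.77 × 100 = 116.5351
Fisher = √(L × P) = √(116.1646 × 116.5351) = 116.3497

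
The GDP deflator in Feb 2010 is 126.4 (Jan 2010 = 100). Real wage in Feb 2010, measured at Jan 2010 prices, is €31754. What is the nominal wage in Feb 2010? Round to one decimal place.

Nominal = Real × (Index/100) = 31754 × (126.4/100)
        = 31754 × 1.264 = 40137.0560

40137.1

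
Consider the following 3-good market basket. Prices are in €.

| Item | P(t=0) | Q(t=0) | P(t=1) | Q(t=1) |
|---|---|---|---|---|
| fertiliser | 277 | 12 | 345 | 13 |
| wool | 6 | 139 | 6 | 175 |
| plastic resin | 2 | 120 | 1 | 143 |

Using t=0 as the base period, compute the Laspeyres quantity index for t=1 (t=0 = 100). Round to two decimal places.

112.26

Laspeyres quantity index uses base-period prices as weights.
ΣP(t=0)·Q(t=1) = 277×13 + 6×175 + 2×143 = 3601 + 1050 + 286 = 4937
ΣP(t=0)·Q(t=0) = 277×12 + 6×139 + 2×120 = 3324 + 834 + 240 = 4398
Index = 4937 / 4398 × 100 = 112.2556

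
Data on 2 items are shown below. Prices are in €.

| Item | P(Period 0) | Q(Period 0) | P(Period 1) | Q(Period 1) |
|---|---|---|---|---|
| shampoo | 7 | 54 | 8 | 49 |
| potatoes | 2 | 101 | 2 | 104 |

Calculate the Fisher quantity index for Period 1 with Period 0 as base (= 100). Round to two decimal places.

Laspeyres component (base-period weights):
ΣP(Period 0)Q(Period 1) = 7×49 + 2×104 = 343 + 208 = 551
ΣP(Period 0)Q(Period 0) = 7×54 + 2×101 = 378 + 202 = 580
L = 551 / 580 × 100 = 95.0000
Paasche component (current-period weights):
ΣP(Period 1)Q(Period 1) = 8×49 + 2×104 = 392 + 208 = 600
ΣP(Period 1)Q(Period 0) = 8×54 + 2×101 = 432 + 202 = 634
P = 600 / 634 × 100 = 94.6372
Fisher = √(L × P) = √(95.0000 × 94.6372) = 94.8184

94.82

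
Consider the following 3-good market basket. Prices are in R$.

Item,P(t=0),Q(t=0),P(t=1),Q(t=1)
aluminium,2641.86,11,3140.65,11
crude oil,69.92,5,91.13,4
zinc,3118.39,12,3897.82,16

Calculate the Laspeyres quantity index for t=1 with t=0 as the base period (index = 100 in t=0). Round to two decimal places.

Laspeyres quantity index uses base-period prices as weights.
ΣP(t=0)·Q(t=1) = 2641.86×11 + 69.92×4 + 3118.39×16 = 29060.46 + 279.68 + 49894.24 = 79234.38
ΣP(t=0)·Q(t=0) = 2641.86×11 + 69.92×5 + 3118.39×12 = 29060.46 + 349.6 + 37420.68 = 66830.74
Index = 79234.38 / 66830.74 × 100 = 118.5598

118.56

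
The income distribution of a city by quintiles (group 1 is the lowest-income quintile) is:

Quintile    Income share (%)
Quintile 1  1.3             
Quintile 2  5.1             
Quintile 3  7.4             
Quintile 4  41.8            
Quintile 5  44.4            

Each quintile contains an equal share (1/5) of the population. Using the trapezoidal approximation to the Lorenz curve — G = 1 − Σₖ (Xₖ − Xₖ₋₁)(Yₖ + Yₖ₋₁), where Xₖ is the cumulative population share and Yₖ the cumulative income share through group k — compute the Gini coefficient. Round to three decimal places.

0.492

Cumulative income shares Yₖ: 0.0130, 0.0640, 0.1380, 0.5560, 1.0000
Σ (Xₖ−Xₖ₋₁)(Yₖ+Yₖ₋₁) = (1/5)(0.0130+0.0000) + (1/5)(0.0640+0.0130) + (1/5)(0.1380+0.0640) + (1/5)(0.5560+0.1380) + (1/5)(1.0000+0.5560)
  = 0.0026 + 0.0154 + 0.0404 + 0.1388 + 0.3112 = 0.5084
G = 1 − 0.5084 = 0.4916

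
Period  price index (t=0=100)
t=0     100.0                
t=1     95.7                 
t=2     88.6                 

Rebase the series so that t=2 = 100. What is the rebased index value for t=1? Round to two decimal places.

Rebased(t=1) = 95.7 / 88.6 × 100 = 108.0135

108.01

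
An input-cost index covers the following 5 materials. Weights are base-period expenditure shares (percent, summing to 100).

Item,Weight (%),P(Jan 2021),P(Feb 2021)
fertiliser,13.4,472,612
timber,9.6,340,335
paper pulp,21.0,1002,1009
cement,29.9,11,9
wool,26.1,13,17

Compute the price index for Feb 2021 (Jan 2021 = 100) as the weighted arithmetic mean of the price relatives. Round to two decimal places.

fertiliser: 13.4 × (612/472) = 13.4 × 1.296610 = 17.3746
timber: 9.6 × (335/340) = 9.6 × 0.985294 = 9.4588
paper pulp: 21.0 × (1009/1002) = 21.0 × 1.006986 = 21.1467
cement: 29.9 × (9/11) = 29.9 × 0.818182 = 24.4636
wool: 26.1 × (17/13) = 26.1 × 1.307692 = 34.1308
Index = Σ wᵢ·(p₁ᵢ/p₀ᵢ) = 17.3746 + 9.4588 + 21.1467 + 24.4636 + 34.1308 = 106.5745

106.57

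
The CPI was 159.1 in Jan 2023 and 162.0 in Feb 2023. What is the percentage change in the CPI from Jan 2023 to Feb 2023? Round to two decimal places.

Change = (162.0 − 159.1) / 159.1 × 100
       = 2.9 / 159.1 × 100 = 1.8228%

1.82%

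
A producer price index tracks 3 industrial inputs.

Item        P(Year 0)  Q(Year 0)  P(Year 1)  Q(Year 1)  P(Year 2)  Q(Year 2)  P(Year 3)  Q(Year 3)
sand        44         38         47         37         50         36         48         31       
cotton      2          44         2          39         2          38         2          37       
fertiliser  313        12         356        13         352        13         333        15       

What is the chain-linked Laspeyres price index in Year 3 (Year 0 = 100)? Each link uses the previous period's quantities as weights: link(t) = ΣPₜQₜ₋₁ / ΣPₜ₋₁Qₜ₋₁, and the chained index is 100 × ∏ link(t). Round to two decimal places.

106.88

Link Year 0→Year 1:
ΣP(Year 1)Q(Year 0) = 47×38 + 2×44 + 356×12 = 1786 + 88 + 4272 = 6146
ΣP(Year 0)Q(Year 0) = 44×38 + 2×44 + 313×12 = 1672 + 88 + 3756 = 5516
link = 6146/5516 = 1.114213
Link Year 1→Year 2:
ΣP(Year 2)Q(Year 1) = 50×37 + 2×39 + 352×13 = 1850 + 78 + 4576 = 6504
ΣP(Year 1)Q(Year 1) = 47×37 + 2×39 + 356×13 = 1739 + 78 + 4628 = 6445
link = 6504/6445 = 1.009154
Link Year 2→Year 3:
ΣP(Year 3)Q(Year 2) = 48×36 + 2×38 + 333×13 = 1728 + 76 + 4329 = 6133
ΣP(Year 2)Q(Year 2) = 50×36 + 2×38 + 352×13 = 1800 + 76 + 4576 = 6452
link = 6133/6452 = 0.950558
Chained index = 100 × 1.114213 × 1.009154 × 0.950558 = 106.8820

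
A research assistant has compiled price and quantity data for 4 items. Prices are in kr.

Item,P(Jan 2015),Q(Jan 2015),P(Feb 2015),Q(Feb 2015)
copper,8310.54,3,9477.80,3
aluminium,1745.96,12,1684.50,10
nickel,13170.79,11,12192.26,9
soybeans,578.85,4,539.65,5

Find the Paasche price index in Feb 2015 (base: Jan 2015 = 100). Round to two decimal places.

Paasche price index uses current-period quantities as weights.
ΣP(Feb 2015)·Q(Feb 2015) = 9477.80×3 + 1684.50×10 + 12192.26×9 + 539.65×5 = 28433.4 + 16845 + 109730.34 + 2698.25 = 157706.99
ΣP(Jan 2015)·Q(Feb 2015) = 8310.54×3 + 1745.96×10 + 13170.79×9 + 578.85×5 = 24931.62 + 17459.6 + 118537.11 + 2894.25 = 163822.58
Index = 157706.99 / 163822.58 × 100 = 96.2669

96.27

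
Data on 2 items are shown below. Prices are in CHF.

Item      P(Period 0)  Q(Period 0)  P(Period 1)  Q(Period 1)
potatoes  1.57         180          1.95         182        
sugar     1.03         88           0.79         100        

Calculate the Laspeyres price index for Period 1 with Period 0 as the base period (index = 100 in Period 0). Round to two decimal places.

112.67

Laspeyres price index uses base-period quantities as weights.
ΣP(Period 1)·Q(Period 0) = 1.95×180 + 0.79×88 = 351 + 69.52 = 420.52
ΣP(Period 0)·Q(Period 0) = 1.57×180 + 1.03×88 = 282.6 + 90.64 = 373.24
Index = 420.52 / 373.24 × 100 = 112.6675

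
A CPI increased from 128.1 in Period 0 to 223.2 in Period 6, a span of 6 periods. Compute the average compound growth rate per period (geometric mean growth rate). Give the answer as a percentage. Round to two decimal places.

9.70%

Growth factor = (223.2/128.1)^(1/6) = (1.742389)^(1/6) = 1.096960
Growth rate = 1.096960 − 1 = 0.096960 = 9.6960%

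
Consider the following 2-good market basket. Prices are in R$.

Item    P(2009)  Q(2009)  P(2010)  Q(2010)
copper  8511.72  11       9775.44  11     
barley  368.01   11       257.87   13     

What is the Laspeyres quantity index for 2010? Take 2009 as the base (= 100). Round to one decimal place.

100.8

Laspeyres quantity index uses base-period prices as weights.
ΣP(2009)·Q(2010) = 8511.72×11 + 368.01×13 = 93628.92 + 4784.13 = 98413.05
ΣP(2009)·Q(2009) = 8511.72×11 + 368.01×11 = 93628.92 + 4048.11 = 97677.03
Index = 98413.05 / 97677.03 × 100 = 100.7535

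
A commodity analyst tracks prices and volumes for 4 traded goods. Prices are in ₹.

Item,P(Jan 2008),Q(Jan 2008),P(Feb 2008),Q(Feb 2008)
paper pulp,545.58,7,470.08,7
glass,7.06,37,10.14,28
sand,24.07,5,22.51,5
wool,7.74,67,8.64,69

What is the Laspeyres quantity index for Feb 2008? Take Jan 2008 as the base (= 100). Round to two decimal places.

Laspeyres quantity index uses base-period prices as weights.
ΣP(Jan 2008)·Q(Feb 2008) = 545.58×7 + 7.06×28 + 24.07×5 + 7.74×69 = 3819.06 + 197.68 + 120.35 + 534.06 = 4671.15
ΣP(Jan 2008)·Q(Jan 2008) = 545.58×7 + 7.06×37 + 24.07×5 + 7.74×67 = 3819.06 + 261.22 + 120.35 + 518.58 = 4719.21
Index = 4671.15 / 4719.21 × 100 = 98.9816

98.98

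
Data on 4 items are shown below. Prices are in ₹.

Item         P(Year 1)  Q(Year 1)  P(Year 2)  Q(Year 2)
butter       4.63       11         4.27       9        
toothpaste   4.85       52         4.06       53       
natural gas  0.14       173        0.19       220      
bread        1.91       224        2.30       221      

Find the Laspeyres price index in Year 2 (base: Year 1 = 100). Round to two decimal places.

Laspeyres price index uses base-period quantities as weights.
ΣP(Year 2)·Q(Year 1) = 4.27×11 + 4.06×52 + 0.19×173 + 2.30×224 = 46.97 + 211.12 + 32.87 + 515.2 = 806.16
ΣP(Year 1)·Q(Year 1) = 4.63×11 + 4.85×52 + 0.14×173 + 1.91×224 = 50.93 + 252.2 + 24.22 + 427.84 = 755.19
Index = 806.16 / 755.19 × 100 = 106.7493

106.75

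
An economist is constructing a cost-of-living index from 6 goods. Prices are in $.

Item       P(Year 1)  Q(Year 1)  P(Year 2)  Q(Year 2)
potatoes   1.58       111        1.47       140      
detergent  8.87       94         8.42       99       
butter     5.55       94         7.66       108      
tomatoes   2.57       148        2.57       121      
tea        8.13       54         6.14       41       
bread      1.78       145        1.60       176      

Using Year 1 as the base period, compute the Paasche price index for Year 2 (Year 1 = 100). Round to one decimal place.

102.1

Paasche price index uses current-period quantities as weights.
ΣP(Year 2)·Q(Year 2) = 1.47×140 + 8.42×99 + 7.66×108 + 2.57×121 + 6.14×41 + 1.60×176 = 205.8 + 833.58 + 827.28 + 310.97 + 251.74 + 281.6 = 2710.97
ΣP(Year 1)·Q(Year 2) = 1.58×140 + 8.87×99 + 5.55×108 + 2.57×121 + 8.13×41 + 1.78×176 = 221.2 + 878.13 + 599.4 + 310.97 + 333.33 + 313.28 = 2656.31
Index = 2710.97 / 2656.31 × 100 = 102.0577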